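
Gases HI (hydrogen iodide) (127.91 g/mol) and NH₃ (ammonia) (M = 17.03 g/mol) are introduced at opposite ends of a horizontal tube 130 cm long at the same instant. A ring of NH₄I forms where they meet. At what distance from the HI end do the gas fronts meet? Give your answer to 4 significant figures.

34.75 cm

In equal time, each gas travels a distance ∝ its rate ∝ 1/√M, so d_HI/d_NH₃ = √(M_NH₃/M_HI) = √(17.03/127.91) = 0.3649.
With d_HI + d_NH₃ = 130 cm, d_NH₃ = 130/(1 + 0.3649) = 95.25 cm.
d_HI = 130 − 95.25 = 34.75 cm.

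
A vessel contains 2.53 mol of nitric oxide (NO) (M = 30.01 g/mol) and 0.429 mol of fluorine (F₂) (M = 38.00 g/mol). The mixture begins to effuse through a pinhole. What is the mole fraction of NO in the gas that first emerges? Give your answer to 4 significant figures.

The effusion rate of species i is ∝ p_i/√M_i ∝ n_i/√M_i.
x_NO(eff) = (n_NO/√M_NO) / (n_NO/√M_NO + n_F₂/√M_F₂)
= (2.53/√30.01) / (2.53/√30.01 + 0.429/√38.00) = 0.4618/(0.4618 + 0.06959) = 0.8690.

0.8690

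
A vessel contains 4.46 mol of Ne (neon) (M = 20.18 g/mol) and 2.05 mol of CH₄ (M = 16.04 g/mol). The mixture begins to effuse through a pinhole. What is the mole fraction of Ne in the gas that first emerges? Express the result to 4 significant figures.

0.6598

Each component's effusion rate ∝ (its partial pressure)·(1/√M) ∝ n_i/√M_i.
x_Ne(eff) = (n_Ne/√M_Ne) / (n_Ne/√M_Ne + n_CH₄/√M_CH₄)
= (4.46/√20.18) / (4.46/√20.18 + 2.05/√16.04) = 0.9928/(0.9928 + 0.5119) = 0.6598.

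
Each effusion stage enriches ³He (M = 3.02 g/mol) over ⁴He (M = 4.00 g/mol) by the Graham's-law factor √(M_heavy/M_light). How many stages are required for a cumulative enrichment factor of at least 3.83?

10

Per stage α = (4.00/3.02)^(1/2) = 1.32450^0.5, giving ln α = 0.1405.
Need α^N ≥ 3.83 ⇒ N ≥ ln(3.83) / ln α = 1.343 / 0.1405 = 9.56.
Rounding up, N = 10 stages.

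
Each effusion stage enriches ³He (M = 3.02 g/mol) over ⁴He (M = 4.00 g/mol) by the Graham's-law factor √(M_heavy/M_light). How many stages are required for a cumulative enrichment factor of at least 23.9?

23

Per stage α = (4.00/3.02)^(1/2) = 1.32450^0.5, giving ln α = 0.1405.
Need α^N ≥ 23.9 ⇒ N ≥ ln(23.9) / ln α = 3.174 / 0.1405 = 22.59.
Minimum whole number of stages: N = 23.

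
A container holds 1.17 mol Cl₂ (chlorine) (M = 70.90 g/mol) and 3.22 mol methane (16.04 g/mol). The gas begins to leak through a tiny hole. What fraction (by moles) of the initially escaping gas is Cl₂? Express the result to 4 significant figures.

Each component's effusion rate ∝ (its partial pressure)·(1/√M) ∝ n_i/√M_i.
So x_Cl₂ in the escaping gas = (n_Cl₂/√M_Cl₂) / Σ(n_i/√M_i)
= (1.17/√70.90) / (1.17/√70.90 + 3.22/√16.04) = 0.1390/(0.1390 + 0.8040) = 0.1474.

0.1474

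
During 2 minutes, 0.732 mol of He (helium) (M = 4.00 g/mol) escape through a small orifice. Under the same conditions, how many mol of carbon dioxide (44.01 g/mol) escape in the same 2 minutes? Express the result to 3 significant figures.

0.221 mol

Using Graham's law: rate_CO₂/rate_He = √(M_He/M_CO₂) = √(4.00/44.01) = √0.09089 = 0.3015.
So the amount for CO₂ is 0.732 × 0.3015 = 0.221 mol.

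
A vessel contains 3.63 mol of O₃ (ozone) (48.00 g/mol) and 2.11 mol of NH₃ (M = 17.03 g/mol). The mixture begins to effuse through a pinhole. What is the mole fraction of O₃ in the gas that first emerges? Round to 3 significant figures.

Rate_i ∝ x_i/√M_i (Graham's law weighted by mole fraction), so the effusate composition follows n_i/√M_i.
Mole fraction of O₃ in the effusate = (n_O₃/√M_O₃) / (n_O₃/√M_O₃ + n_NH₃/√M_NH₃)
= (3.63/√48.00) / (3.63/√48.00 + 2.11/√17.03) = 0.5239/(0.5239 + 0.5113) = 0.506.

0.506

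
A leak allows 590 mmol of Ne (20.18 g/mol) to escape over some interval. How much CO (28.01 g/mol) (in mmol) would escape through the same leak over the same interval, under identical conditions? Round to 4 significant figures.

Using Graham's law: rate_CO/rate_Ne = √(M_Ne/M_CO) = √(20.18/28.01) = √0.7205 = 0.8488.
So the amount for CO is 590 × 0.8488 = 500.8 mmol.

500.8 mmol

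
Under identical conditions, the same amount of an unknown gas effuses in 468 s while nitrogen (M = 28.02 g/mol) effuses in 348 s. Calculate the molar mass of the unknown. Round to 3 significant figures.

50.7 g/mol

From Graham's law, t_X/t_N₂ = √(M_X/M_N₂).
468/348 = 1.345 = √(M_X/28.02)
M_X = 28.02 × 1.345² = 28.02 × 1.809 = 50.7 g/mol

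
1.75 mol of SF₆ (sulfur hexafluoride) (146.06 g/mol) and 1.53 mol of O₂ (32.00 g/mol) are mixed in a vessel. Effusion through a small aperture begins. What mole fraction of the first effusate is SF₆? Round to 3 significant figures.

0.349

Each component's effusion rate ∝ (its partial pressure)·(1/√M) ∝ n_i/√M_i.
x_SF₆(eff) = (n_SF₆/√M_SF₆) / (n_SF₆/√M_SF₆ + n_O₂/√M_O₂)
= (1.75/√146.06) / (1.75/√146.06 + 1.53/√32.00) = 0.1448/(0.1448 + 0.2705) = 0.349.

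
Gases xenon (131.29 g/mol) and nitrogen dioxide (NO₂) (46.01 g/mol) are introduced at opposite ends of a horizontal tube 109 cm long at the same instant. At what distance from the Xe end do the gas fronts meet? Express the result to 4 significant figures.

40.53 cm

The fronts meet when d_Xe + d_NO₂ = L with d_Xe/d_NO₂ = √(M_NO₂/M_Xe) (Graham's law). Here √(M_NO₂/M_Xe) = √(46.01/131.29) = 0.5920.
With d_Xe + d_NO₂ = 109 cm, d_NO₂ = 109/(1 + 0.5920) = 68.47 cm.
d_Xe = 109 − 68.47 = 40.53 cm.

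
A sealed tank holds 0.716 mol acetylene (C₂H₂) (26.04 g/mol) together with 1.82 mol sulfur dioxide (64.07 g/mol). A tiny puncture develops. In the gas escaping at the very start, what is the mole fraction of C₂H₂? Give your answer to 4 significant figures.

0.3816

The effusion rate of species i is ∝ p_i/√M_i ∝ n_i/√M_i.
x_C₂H₂(eff) = (n_C₂H₂/√M_C₂H₂) / (n_C₂H₂/√M_C₂H₂ + n_SO₂/√M_SO₂)
= (0.716/√26.04) / (0.716/√26.04 + 1.82/√64.07) = 0.1403/(0.1403 + 0.2274) = 0.3816.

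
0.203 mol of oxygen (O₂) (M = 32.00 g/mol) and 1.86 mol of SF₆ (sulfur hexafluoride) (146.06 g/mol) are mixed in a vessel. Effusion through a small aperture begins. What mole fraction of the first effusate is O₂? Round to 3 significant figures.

Effusion rate of each component ∝ n_i/√M_i (partial pressure × 1/√M).
x_O₂(eff) = (n_O₂/√M_O₂) / (n_O₂/√M_O₂ + n_SF₆/√M_SF₆)
= (0.203/√32.00) / (0.203/√32.00 + 1.86/√146.06) = 0.03589/(0.03589 + 0.1539) = 0.189.

0.189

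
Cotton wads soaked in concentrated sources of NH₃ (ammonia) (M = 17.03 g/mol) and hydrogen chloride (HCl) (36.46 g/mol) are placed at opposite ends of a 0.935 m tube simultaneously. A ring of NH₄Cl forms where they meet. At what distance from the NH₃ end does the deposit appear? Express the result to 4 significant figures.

The fronts meet when d_NH₃ + d_HCl = L with d_NH₃/d_HCl = √(M_HCl/M_NH₃) (Graham's law). Here √(M_HCl/M_NH₃) = √(36.46/17.03) = 1.463.
With d_NH₃ + d_HCl = 0.935 m, d_HCl = 0.935/(1 + 1.463) = 0.3796 m.
d_NH₃ = 0.935 − 0.3796 = 0.5554 m.

0.5554 m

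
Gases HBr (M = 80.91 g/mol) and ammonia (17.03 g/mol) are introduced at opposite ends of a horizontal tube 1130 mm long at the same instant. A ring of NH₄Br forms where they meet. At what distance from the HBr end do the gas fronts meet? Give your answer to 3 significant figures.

The fronts meet when d_HBr + d_NH₃ = L with d_HBr/d_NH₃ = √(M_NH₃/M_HBr) (Graham's law). Here √(M_NH₃/M_HBr) = √(17.03/80.91) = 0.4588.
With d_HBr + d_NH₃ = 1130 mm, d_NH₃ = 1130/(1 + 0.4588) = 774.6 mm.
d_HBr = 1130 − 774.6 = 355 mm.

355 mm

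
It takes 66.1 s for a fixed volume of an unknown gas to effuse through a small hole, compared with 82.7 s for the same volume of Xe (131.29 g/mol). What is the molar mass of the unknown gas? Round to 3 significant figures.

Since effusion rate ∝ 1/√M, t_X/t_Xe = √(M_X/M_Xe).
66.1/82.7 = 0.7993 = √(M_X/131.29)
M_X = 131.29 × 0.7993² = 131.29 × 0.6388 = 83.9 g/mol

83.9 g/mol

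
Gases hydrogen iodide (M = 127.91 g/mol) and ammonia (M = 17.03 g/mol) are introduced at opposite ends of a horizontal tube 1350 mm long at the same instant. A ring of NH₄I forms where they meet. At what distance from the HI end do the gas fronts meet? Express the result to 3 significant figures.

In equal time, each gas travels a distance ∝ its rate ∝ 1/√M, so d_HI/d_NH₃ = √(M_NH₃/M_HI) = √(17.03/127.91) = 0.3649.
With d_HI + d_NH₃ = 1350 mm, d_NH₃ = 1350/(1 + 0.3649) = 989.1 mm.
d_HI = 1350 − 989.1 = 361 mm.

361 mm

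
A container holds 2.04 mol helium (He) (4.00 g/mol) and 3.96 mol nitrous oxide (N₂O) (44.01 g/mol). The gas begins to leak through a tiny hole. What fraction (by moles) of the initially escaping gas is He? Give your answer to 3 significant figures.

The effusion rate of species i is ∝ p_i/√M_i ∝ n_i/√M_i.
Mole fraction of He in the effusate = (n_He/√M_He) / (n_He/√M_He + n_N₂O/√M_N₂O)
= (2.04/√4.00) / (2.04/√4.00 + 3.96/√44.01) = 1.020/(1.020 + 0.5969) = 0.631.

0.631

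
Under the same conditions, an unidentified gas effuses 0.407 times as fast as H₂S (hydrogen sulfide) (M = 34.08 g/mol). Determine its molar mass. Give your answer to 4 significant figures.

205.7 g/mol

Using Graham's law: rate_X/rate_H₂S = √(M_H₂S/M_X).
0.407 = √(34.08/M_X)
M_X = 34.08 / 0.407² = 34.08 / 0.1656 = 205.7 g/mol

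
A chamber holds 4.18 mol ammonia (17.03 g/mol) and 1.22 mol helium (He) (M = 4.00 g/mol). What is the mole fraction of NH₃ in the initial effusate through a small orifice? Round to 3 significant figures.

Effusion rate of each component ∝ n_i/√M_i (partial pressure × 1/√M).
Mole fraction of NH₃ in the effusate = (n_NH₃/√M_NH₃) / (n_NH₃/√M_NH₃ + n_He/√M_He)
= (4.18/√17.03) / (4.18/√17.03 + 1.22/√4.00) = 1.013/(1.013 + 0.6100) = 0.624.

0.624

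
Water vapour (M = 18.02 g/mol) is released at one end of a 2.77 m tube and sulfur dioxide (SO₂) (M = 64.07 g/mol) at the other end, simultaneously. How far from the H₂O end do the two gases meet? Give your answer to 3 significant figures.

1.81 m

Distances travelled in equal time are proportional to diffusion rates, so d_H₂O/d_SO₂ = √(M_SO₂/M_H₂O) = √(64.07/18.02) = 1.886.
With d_H₂O + d_SO₂ = 2.77 m, d_SO₂ = 2.77/(1 + 1.886) = 0.9599 m.
d_H₂O = 2.77 − 0.9599 = 1.81 m.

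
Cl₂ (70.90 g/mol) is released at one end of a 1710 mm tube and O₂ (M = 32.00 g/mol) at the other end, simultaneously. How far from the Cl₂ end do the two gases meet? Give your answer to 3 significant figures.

687 mm

Graham's law gives d_Cl₂/d_O₂ = rate_Cl₂/rate_O₂ = √(M_O₂/M_Cl₂) = √(32.00/70.90) = 0.6718.
With d_Cl₂ + d_O₂ = 1710 mm, d_O₂ = 1710/(1 + 0.6718) = 1023 mm.
d_Cl₂ = 1710 − 1023 = 687 mm.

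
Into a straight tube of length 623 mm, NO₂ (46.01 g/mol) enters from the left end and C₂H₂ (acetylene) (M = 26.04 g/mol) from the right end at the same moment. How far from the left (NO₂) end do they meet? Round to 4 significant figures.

267.5 mm

In equal time, each gas travels a distance ∝ its rate ∝ 1/√M, so d_NO₂/d_C₂H₂ = √(M_C₂H₂/M_NO₂) = √(26.04/46.01) = 0.7523.
With d_NO₂ + d_C₂H₂ = 623 mm, d_C₂H₂ = 623/(1 + 0.7523) = 355.5 mm.
d_NO₂ = 623 − 355.5 = 267.5 mm.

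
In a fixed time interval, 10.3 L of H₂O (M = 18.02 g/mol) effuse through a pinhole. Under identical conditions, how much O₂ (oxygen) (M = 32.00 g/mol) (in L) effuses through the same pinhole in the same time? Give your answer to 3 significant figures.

Using Graham's law: rate_O₂/rate_H₂O = √(M_H₂O/M_O₂) = √(18.02/32.00) = √0.5631 = 0.7504.
So the volume for O₂ is 10.3 × 0.7504 = 7.73 L.

7.73 L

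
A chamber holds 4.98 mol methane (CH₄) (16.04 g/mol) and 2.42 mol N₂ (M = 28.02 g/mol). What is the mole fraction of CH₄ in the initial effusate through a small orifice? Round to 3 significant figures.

Effusion rate of each component ∝ n_i/√M_i (partial pressure × 1/√M).
Mole fraction of CH₄ in the effusate = (n_CH₄/√M_CH₄) / (n_CH₄/√M_CH₄ + n_N₂/√M_N₂)
= (4.98/√16.04) / (4.98/√16.04 + 2.42/√28.02) = 1.243/(1.243 + 0.4572) = 0.731.

0.731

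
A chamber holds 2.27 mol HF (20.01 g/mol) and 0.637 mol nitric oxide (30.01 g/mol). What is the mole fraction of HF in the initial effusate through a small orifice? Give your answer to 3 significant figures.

0.814

The effusion rate of species i is ∝ p_i/√M_i ∝ n_i/√M_i.
Mole fraction of HF in the effusate = (n_HF/√M_HF) / (n_HF/√M_HF + n_NO/√M_NO)
= (2.27/√20.01) / (2.27/√20.01 + 0.637/√30.01) = 0.5075/(0.5075 + 0.1163) = 0.814.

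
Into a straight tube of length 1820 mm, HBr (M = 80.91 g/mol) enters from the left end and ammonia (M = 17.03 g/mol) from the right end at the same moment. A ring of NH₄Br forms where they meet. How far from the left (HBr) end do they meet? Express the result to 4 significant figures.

572.4 mm

Graham's law gives d_HBr/d_NH₃ = rate_HBr/rate_NH₃ = √(M_NH₃/M_HBr) = √(17.03/80.91) = 0.4588.
With d_HBr + d_NH₃ = 1820 mm, d_NH₃ = 1820/(1 + 0.4588) = 1248 mm.
d_HBr = 1820 − 1248 = 572.4 mm.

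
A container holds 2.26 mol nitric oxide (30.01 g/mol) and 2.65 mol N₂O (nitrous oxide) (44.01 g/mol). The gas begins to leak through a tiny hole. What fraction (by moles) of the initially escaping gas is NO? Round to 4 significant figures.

0.5081

Rate_i ∝ x_i/√M_i (Graham's law weighted by mole fraction), so the effusate composition follows n_i/√M_i.
x_NO(eff) = (n_NO/√M_NO) / (n_NO/√M_NO + n_N₂O/√M_N₂O)
= (2.26/√30.01) / (2.26/√30.01 + 2.65/√44.01) = 0.4125/(0.4125 + 0.3995) = 0.5081.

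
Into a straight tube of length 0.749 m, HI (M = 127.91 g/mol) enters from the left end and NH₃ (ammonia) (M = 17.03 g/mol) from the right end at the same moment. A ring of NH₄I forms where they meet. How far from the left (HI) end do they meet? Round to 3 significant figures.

0.200 m

Distances travelled in equal time are proportional to diffusion rates, so d_HI/d_NH₃ = √(M_NH₃/M_HI) = √(17.03/127.91) = 0.3649.
With d_HI + d_NH₃ = 0.749 m, d_NH₃ = 0.749/(1 + 0.3649) = 0.5488 m.
d_HI = 0.749 − 0.5488 = 0.200 m.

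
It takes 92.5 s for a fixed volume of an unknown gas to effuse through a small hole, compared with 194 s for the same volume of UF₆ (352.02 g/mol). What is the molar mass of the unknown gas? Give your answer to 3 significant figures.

80.0 g/mol

Since effusion rate ∝ 1/√M, t_X/t_UF₆ = √(M_X/M_UF₆).
92.5/194 = 0.4768 = √(M_X/352.02)
M_X = 352.02 × 0.4768² = 352.02 × 0.2273 = 80.0 g/mol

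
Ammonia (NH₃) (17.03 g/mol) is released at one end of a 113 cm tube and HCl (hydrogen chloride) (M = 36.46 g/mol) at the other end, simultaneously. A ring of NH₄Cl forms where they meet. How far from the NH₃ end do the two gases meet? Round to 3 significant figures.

67.1 cm

The fronts meet when d_NH₃ + d_HCl = L with d_NH₃/d_HCl = √(M_HCl/M_NH₃) (Graham's law). Here √(M_HCl/M_NH₃) = √(36.46/17.03) = 1.463.
With d_NH₃ + d_HCl = 113 cm, d_HCl = 113/(1 + 1.463) = 45.88 cm.
d_NH₃ = 113 − 45.88 = 67.1 cm.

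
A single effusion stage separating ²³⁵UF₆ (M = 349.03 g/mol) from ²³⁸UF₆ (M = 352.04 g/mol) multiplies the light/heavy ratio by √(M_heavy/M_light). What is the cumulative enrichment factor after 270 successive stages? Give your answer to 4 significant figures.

3.187

Each stage multiplies the ratio by α = √(352.04/349.03), so after 270 stages the overall factor is α^270 = (352.04/349.03)^(270/2).
= 1.00862^135 = 3.187.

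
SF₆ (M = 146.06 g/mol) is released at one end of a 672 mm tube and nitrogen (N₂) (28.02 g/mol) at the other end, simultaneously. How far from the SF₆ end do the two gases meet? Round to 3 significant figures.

205 mm

Distances travelled in equal time are proportional to diffusion rates, so d_SF₆/d_N₂ = √(M_N₂/M_SF₆) = √(28.02/146.06) = 0.4380.
With d_SF₆ + d_N₂ = 672 mm, d_N₂ = 672/(1 + 0.4380) = 467.3 mm.
d_SF₆ = 672 − 467.3 = 205 mm.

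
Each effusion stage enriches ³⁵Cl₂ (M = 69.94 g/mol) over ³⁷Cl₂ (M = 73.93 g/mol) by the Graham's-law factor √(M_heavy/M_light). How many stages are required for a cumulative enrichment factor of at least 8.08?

76

Per stage α = (73.93/69.94)^(1/2) = 1.05705^0.5, giving ln α = 0.02774.
Need α^N ≥ 8.08 ⇒ N ≥ ln(8.08) / ln α = 2.089 / 0.02774 = 75.32.
So at least 76 stages are needed.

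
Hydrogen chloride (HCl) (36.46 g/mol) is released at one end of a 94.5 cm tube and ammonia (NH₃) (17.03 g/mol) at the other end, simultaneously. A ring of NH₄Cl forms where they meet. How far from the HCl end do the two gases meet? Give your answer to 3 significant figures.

38.4 cm

Graham's law gives d_HCl/d_NH₃ = rate_HCl/rate_NH₃ = √(M_NH₃/M_HCl) = √(17.03/36.46) = 0.6834.
With d_HCl + d_NH₃ = 94.5 cm, d_NH₃ = 94.5/(1 + 0.6834) = 56.14 cm.
d_HCl = 94.5 − 56.14 = 38.4 cm.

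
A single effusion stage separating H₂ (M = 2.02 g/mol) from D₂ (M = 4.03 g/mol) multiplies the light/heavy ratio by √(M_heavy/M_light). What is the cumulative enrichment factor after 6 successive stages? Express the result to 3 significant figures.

Overall factor = α^6 with α = √(4.03/2.02), i.e. (4.03/2.02)^(6/2).
= 1.99505^3 = 7.94.

7.94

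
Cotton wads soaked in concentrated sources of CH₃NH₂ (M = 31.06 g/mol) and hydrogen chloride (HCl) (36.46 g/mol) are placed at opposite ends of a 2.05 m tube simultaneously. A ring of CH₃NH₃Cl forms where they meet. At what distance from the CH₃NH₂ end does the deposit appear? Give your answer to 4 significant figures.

Distances travelled in equal time are proportional to diffusion rates, so d_CH₃NH₂/d_HCl = √(M_HCl/M_CH₃NH₂) = √(36.46/31.06) = 1.083.
With d_CH₃NH₂ + d_HCl = 2.05 m, d_HCl = 2.05/(1 + 1.083) = 0.9839 m.
d_CH₃NH₂ = 2.05 − 0.9839 = 1.066 m.

1.066 m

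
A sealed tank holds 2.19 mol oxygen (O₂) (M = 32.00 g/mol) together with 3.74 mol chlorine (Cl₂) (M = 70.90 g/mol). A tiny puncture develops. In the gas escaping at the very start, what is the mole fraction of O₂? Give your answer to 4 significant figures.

0.4657

The effusion rate of species i is ∝ p_i/√M_i ∝ n_i/√M_i.
So x_O₂ in the escaping gas = (n_O₂/√M_O₂) / Σ(n_i/√M_i)
= (2.19/√32.00) / (2.19/√32.00 + 3.74/√70.90) = 0.3871/(0.3871 + 0.4442) = 0.4657.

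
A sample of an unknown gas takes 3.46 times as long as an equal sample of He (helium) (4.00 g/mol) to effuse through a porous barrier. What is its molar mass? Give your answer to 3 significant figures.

47.9 g/mol

From Graham's law, t_X/t_He = √(M_X/M_He).
3.46 = √(M_X/4.00)
M_X = 4.00 × 3.46² = 4.00 × 11.97 = 47.9 g/mol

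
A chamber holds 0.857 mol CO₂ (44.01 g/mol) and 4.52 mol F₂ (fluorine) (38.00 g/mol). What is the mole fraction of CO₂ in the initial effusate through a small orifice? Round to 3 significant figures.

Each component's effusion rate ∝ (its partial pressure)·(1/√M) ∝ n_i/√M_i.
x_CO₂(eff) = (n_CO₂/√M_CO₂) / (n_CO₂/√M_CO₂ + n_F₂/√M_F₂)
= (0.857/√44.01) / (0.857/√44.01 + 4.52/√38.00) = 0.1292/(0.1292 + 0.7332) = 0.150.

0.150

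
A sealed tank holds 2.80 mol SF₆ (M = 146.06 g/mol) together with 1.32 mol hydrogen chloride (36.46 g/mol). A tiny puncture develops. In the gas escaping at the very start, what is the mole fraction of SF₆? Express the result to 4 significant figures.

Effusion rate of each component ∝ n_i/√M_i (partial pressure × 1/√M).
x_SF₆(eff) = (n_SF₆/√M_SF₆) / (n_SF₆/√M_SF₆ + n_HCl/√M_HCl)
= (2.80/√146.06) / (2.80/√146.06 + 1.32/√36.46) = 0.2317/(0.2317 + 0.2186) = 0.5145.

0.5145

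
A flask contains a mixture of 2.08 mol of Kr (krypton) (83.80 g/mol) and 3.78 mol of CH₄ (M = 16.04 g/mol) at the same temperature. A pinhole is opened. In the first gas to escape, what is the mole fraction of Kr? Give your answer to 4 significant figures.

0.1940

Each component's effusion rate ∝ (its partial pressure)·(1/√M) ∝ n_i/√M_i.
x_Kr(eff) = (n_Kr/√M_Kr) / (n_Kr/√M_Kr + n_CH₄/√M_CH₄)
= (2.08/√83.80) / (2.08/√83.80 + 3.78/√16.04) = 0.2272/(0.2272 + 0.9438) = 0.1940.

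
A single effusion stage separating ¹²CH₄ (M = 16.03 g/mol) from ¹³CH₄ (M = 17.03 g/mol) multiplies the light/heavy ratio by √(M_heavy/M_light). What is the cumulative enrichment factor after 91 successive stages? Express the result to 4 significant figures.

The single-stage factor is √(M_heavy/M_light), so 91 stages give [√(17.03/16.03)]^91 = (17.03/16.03)^(91/2).
= 1.06238^(91/2) = 15.70.

15.70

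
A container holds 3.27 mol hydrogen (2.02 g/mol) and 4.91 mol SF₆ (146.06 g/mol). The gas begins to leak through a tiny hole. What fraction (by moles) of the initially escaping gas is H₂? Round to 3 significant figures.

0.850

The effusion rate of species i is ∝ p_i/√M_i ∝ n_i/√M_i.
Mole fraction of H₂ in the effusate = (n_H₂/√M_H₂) / (n_H₂/√M_H₂ + n_SF₆/√M_SF₆)
= (3.27/√2.02) / (3.27/√2.02 + 4.91/√146.06) = 2.301/(2.301 + 0.4063) = 0.850.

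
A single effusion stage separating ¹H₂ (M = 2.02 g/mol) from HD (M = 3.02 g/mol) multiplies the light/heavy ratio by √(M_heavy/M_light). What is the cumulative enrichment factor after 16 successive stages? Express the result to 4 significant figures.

24.96

After 16 stages the ratio has grown by (√(3.02/2.02))^16 = (3.02/2.02)^(16/2).
= 1.49505^8 = 24.96.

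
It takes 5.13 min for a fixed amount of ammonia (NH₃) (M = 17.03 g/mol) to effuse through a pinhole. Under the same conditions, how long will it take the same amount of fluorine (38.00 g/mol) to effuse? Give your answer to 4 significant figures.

7.663 min

By Graham's law, t_F₂/t_NH₃ = √(M_F₂/M_NH₃) = √(38.00/17.03) = √2.231 = 1.494.
So the time for F₂ is 5.13 × 1.494 = 7.663 min.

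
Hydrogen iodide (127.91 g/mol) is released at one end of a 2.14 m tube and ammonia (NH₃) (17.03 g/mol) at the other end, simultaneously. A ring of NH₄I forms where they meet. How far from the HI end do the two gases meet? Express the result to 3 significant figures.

0.572 m

In equal time, each gas travels a distance ∝ its rate ∝ 1/√M, so d_HI/d_NH₃ = √(M_NH₃/M_HI) = √(17.03/127.91) = 0.3649.
With d_HI + d_NH₃ = 2.14 m, d_NH₃ = 2.14/(1 + 0.3649) = 1.568 m.
d_HI = 2.14 − 1.568 = 0.572 m.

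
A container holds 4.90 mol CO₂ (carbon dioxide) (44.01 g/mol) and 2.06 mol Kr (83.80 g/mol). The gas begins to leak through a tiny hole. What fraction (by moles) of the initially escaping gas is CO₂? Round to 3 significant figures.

Each component's effusion rate ∝ (its partial pressure)·(1/√M) ∝ n_i/√M_i.
Mole fraction of CO₂ in the effusate = (n_CO₂/√M_CO₂) / (n_CO₂/√M_CO₂ + n_Kr/√M_Kr)
= (4.90/√44.01) / (4.90/√44.01 + 2.06/√83.80) = 0.7386/(0.7386 + 0.2250) = 0.766.

0.766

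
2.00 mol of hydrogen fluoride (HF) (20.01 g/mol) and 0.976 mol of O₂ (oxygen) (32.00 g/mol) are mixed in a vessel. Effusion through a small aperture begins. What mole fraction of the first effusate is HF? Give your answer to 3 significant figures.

Rate_i ∝ x_i/√M_i (Graham's law weighted by mole fraction), so the effusate composition follows n_i/√M_i.
Mole fraction of HF in the effusate = (n_HF/√M_HF) / (n_HF/√M_HF + n_O₂/√M_O₂)
= (2.00/√20.01) / (2.00/√20.01 + 0.976/√32.00) = 0.4471/(0.4471 + 0.1725) = 0.722.

0.722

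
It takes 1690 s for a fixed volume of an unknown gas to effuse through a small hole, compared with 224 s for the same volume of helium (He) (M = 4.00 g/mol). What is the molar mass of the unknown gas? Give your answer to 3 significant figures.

228 g/mol

Since effusion rate ∝ 1/√M, t_X/t_He = √(M_X/M_He).
1690/224 = 7.545 = √(M_X/4.00)
M_X = 4.00 × 7.545² = 4.00 × 56.92 = 228 g/mol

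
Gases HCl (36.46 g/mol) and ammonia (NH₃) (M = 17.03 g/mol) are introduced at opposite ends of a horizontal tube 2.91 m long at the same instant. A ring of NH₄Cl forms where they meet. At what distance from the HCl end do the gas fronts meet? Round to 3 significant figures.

1.18 m

Graham's law gives d_HCl/d_NH₃ = rate_HCl/rate_NH₃ = √(M_NH₃/M_HCl) = √(17.03/36.46) = 0.6834.
With d_HCl + d_NH₃ = 2.91 m, d_NH₃ = 2.91/(1 + 0.6834) = 1.729 m.
d_HCl = 2.91 − 1.729 = 1.18 m.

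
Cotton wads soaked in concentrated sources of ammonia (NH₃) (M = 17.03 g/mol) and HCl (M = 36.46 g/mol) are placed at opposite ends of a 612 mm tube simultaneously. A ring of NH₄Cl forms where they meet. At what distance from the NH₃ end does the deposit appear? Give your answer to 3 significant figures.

364 mm

Distances travelled in equal time are proportional to diffusion rates, so d_NH₃/d_HCl = √(M_HCl/M_NH₃) = √(36.46/17.03) = 1.463.
With d_NH₃ + d_HCl = 612 mm, d_HCl = 612/(1 + 1.463) = 248.5 mm.
d_NH₃ = 612 − 248.5 = 364 mm.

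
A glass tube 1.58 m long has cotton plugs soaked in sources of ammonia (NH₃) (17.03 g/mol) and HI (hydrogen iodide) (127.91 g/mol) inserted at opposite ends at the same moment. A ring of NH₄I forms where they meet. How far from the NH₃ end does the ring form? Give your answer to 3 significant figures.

The fronts meet when d_NH₃ + d_HI = L with d_NH₃/d_HI = √(M_HI/M_NH₃) (Graham's law). Here √(M_HI/M_NH₃) = √(127.91/17.03) = 2.741.
With d_NH₃ + d_HI = 1.58 m, d_HI = 1.58/(1 + 2.741) = 0.4224 m.
d_NH₃ = 1.58 − 0.4224 = 1.16 m.

1.16 m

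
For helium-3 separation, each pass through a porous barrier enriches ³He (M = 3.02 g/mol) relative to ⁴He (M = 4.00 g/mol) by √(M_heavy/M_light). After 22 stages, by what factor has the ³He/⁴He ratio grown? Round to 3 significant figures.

The single-stage factor is √(M_heavy/M_light), so 22 stages give [√(4.00/3.02)]^22 = (4.00/3.02)^(22/2).
= 1.32450^11 = 22.0.

22.0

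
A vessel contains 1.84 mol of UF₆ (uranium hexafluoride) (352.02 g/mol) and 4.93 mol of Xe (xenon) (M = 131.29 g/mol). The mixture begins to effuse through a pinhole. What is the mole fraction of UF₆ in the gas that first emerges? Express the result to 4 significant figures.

Each component's effusion rate ∝ (its partial pressure)·(1/√M) ∝ n_i/√M_i.
Mole fraction of UF₆ in the effusate = (n_UF₆/√M_UF₆) / (n_UF₆/√M_UF₆ + n_Xe/√M_Xe)
= (1.84/√352.02) / (1.84/√352.02 + 4.93/√131.29) = 0.09807/(0.09807 + 0.4303) = 0.1856.

0.1856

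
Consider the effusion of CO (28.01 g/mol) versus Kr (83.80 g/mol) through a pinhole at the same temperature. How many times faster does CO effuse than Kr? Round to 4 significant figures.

1.730

Since effusion rate ∝ 1/√M, rate_CO/rate_Kr = √(M_Kr/M_CO) = √(83.80/28.01) = √2.992 = 1.730.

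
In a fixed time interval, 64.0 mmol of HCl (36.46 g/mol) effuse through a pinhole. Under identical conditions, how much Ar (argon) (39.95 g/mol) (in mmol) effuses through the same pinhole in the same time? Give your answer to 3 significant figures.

61.1 mmol

Using Graham's law: rate_Ar/rate_HCl = √(M_HCl/M_Ar) = √(36.46/39.95) = √0.9126 = 0.9553.
So the amount for Ar is 64.0 × 0.9553 = 61.1 mmol.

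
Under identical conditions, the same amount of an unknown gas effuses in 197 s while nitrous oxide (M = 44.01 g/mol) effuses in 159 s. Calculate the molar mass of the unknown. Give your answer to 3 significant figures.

67.6 g/mol

From Graham's law, t_X/t_N₂O = √(M_X/M_N₂O).
197/159 = 1.239 = √(M_X/44.01)
M_X = 44.01 × 1.239² = 44.01 × 1.535 = 67.6 g/mol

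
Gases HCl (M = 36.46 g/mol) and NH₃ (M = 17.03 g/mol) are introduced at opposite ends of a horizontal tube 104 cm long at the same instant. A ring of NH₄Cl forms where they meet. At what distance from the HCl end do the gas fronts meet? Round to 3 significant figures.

The fronts meet when d_HCl + d_NH₃ = L with d_HCl/d_NH₃ = √(M_NH₃/M_HCl) (Graham's law). Here √(M_NH₃/M_HCl) = √(17.03/36.46) = 0.6834.
With d_HCl + d_NH₃ = 104 cm, d_NH₃ = 104/(1 + 0.6834) = 61.78 cm.
d_HCl = 104 − 61.78 = 42.2 cm.

42.2 cm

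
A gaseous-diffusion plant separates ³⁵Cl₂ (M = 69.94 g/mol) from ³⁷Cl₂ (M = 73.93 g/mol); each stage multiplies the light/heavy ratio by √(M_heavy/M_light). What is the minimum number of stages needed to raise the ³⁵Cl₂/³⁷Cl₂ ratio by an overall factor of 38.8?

132

Per stage α = (73.93/69.94)^(1/2) = 1.05705^0.5, giving ln α = 0.02774.
Need α^N ≥ 38.8 ⇒ N ≥ ln(38.8) / ln α = 3.658 / 0.02774 = 131.88.
So at least 132 stages are needed.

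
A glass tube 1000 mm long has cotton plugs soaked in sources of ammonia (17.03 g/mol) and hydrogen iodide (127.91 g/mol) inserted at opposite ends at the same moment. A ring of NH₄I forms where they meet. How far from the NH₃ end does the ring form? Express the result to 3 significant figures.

Graham's law gives d_NH₃/d_HI = rate_NH₃/rate_HI = √(M_HI/M_NH₃) = √(127.91/17.03) = 2.741.
With d_NH₃ + d_HI = 1000 mm, d_HI = 1000/(1 + 2.741) = 267.3 mm.
d_NH₃ = 1000 − 267.3 = 733 mm.

733 mm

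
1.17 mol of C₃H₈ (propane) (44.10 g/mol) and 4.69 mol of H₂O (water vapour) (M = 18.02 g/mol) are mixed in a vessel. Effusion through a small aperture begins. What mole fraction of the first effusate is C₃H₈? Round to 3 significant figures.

0.138

Each component's effusion rate ∝ (its partial pressure)·(1/√M) ∝ n_i/√M_i.
x_C₃H₈(eff) = (n_C₃H₈/√M_C₃H₈) / (n_C₃H₈/√M_C₃H₈ + n_H₂O/√M_H₂O)
= (1.17/√44.10) / (1.17/√44.10 + 4.69/√18.02) = 0.1762/(0.1762 + 1.105) = 0.138.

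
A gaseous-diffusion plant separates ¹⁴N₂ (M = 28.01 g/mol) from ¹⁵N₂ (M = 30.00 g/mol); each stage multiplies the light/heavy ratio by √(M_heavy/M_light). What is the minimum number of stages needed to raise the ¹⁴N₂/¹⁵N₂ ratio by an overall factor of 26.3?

Single-stage factor α = √(30.00/28.01), so ln α = ½ ln(1.07105) = 0.03432.
Need α^N ≥ 26.3 ⇒ N ≥ ln(26.3) / ln α = 3.270 / 0.03432 = 95.27.
So at least 96 stages are needed.

96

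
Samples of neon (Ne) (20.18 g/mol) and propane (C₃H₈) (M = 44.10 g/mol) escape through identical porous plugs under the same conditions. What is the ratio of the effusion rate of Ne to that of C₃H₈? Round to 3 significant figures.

By Graham's law, rate_Ne/rate_C₃H₈ = √(M_C₃H₈/M_Ne) = √(44.10/20.18) = √2.185 = 1.48.

1.48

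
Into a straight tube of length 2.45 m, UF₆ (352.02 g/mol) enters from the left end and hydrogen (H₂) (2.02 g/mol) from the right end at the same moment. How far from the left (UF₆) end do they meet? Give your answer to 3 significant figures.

The fronts meet when d_UF₆ + d_H₂ = L with d_UF₆/d_H₂ = √(M_H₂/M_UF₆) (Graham's law). Here √(M_H₂/M_UF₆) = √(2.02/352.02) = 0.07575.
With d_UF₆ + d_H₂ = 2.45 m, d_H₂ = 2.45/(1 + 0.07575) = 2.277 m.
d_UF₆ = 2.45 − 2.277 = 0.173 m.

0.173 m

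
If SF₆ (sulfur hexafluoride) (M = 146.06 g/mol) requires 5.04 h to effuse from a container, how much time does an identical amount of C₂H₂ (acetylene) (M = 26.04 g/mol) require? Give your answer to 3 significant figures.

From Graham's law, t_C₂H₂/t_SF₆ = √(M_C₂H₂/M_SF₆) = √(26.04/146.06) = √0.1783 = 0.4222.
So the time for C₂H₂ is 5.04 × 0.4222 = 2.13 h.

2.13 h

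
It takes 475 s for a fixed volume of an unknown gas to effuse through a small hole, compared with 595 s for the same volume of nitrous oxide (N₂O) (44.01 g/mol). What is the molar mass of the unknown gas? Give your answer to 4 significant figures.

By Graham's law, t_X/t_N₂O = √(M_X/M_N₂O).
475/595 = 0.7983 = √(M_X/44.01)
M_X = 44.01 × 0.7983² = 44.01 × 0.6373 = 28.05 g/mol

28.05 g/mol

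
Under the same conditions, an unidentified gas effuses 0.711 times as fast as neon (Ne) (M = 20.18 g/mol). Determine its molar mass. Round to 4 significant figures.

39.92 g/mol

Graham's law gives rate_X/rate_Ne = √(M_Ne/M_X).
0.711 = √(20.18/M_X)
M_X = 20.18 / 0.711² = 20.18 / 0.5055 = 39.92 g/mol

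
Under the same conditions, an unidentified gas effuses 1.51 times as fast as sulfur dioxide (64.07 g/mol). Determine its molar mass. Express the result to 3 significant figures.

Using Graham's law: rate_X/rate_SO₂ = √(M_SO₂/M_X).
1.51 = √(64.07/M_X)
M_X = 64.07 / 1.51² = 64.07 / 2.280 = 28.1 g/mol

28.1 g/mol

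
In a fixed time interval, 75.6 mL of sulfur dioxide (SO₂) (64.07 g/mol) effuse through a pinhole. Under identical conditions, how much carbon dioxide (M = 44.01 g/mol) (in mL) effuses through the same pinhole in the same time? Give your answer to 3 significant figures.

91.2 mL

Graham's law gives rate_CO₂/rate_SO₂ = √(M_SO₂/M_CO₂) = √(64.07/44.01) = √1.456 = 1.207.
So the volume for CO₂ is 75.6 × 1.207 = 91.2 mL.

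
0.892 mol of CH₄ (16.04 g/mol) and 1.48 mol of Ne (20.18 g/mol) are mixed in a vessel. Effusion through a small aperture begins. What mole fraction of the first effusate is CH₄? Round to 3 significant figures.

Rate_i ∝ x_i/√M_i (Graham's law weighted by mole fraction), so the effusate composition follows n_i/√M_i.
x_CH₄(eff) = (n_CH₄/√M_CH₄) / (n_CH₄/√M_CH₄ + n_Ne/√M_Ne)
= (0.892/√16.04) / (0.892/√16.04 + 1.48/√20.18) = 0.2227/(0.2227 + 0.3295) = 0.403.

0.403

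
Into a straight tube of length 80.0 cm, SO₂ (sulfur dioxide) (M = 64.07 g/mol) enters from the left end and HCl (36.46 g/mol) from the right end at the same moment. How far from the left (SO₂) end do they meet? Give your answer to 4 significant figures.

34.40 cm

Distances travelled in equal time are proportional to diffusion rates, so d_SO₂/d_HCl = √(M_HCl/M_SO₂) = √(36.46/64.07) = 0.7544.
With d_SO₂ + d_HCl = 80.0 cm, d_HCl = 80.0/(1 + 0.7544) = 45.60 cm.
d_SO₂ = 80.0 − 45.60 = 34.40 cm.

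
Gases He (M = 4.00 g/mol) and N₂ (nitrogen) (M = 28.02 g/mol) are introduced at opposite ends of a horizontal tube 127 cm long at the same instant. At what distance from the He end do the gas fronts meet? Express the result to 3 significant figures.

The fronts meet when d_He + d_N₂ = L with d_He/d_N₂ = √(M_N₂/M_He) (Graham's law). Here √(M_N₂/M_He) = √(28.02/4.00) = 2.647.
With d_He + d_N₂ = 127 cm, d_N₂ = 127/(1 + 2.647) = 34.83 cm.
d_He = 127 − 34.83 = 92.2 cm.

92.2 cm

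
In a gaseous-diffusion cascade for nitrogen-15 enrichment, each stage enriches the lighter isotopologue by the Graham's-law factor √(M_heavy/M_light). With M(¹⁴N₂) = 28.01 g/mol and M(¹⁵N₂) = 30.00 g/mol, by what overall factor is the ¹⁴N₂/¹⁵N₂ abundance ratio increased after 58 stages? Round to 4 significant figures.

7.319

Overall factor = α^58 with α = √(30.00/28.01), i.e. (30.00/28.01)^(58/2).
= 1.07105^29 = 7.319.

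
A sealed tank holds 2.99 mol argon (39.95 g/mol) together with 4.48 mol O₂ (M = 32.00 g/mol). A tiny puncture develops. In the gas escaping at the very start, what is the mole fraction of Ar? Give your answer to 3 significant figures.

The effusion rate of species i is ∝ p_i/√M_i ∝ n_i/√M_i.
Mole fraction of Ar in the effusate = (n_Ar/√M_Ar) / (n_Ar/√M_Ar + n_O₂/√M_O₂)
= (2.99/√39.95) / (2.99/√39.95 + 4.48/√32.00) = 0.4731/(0.4731 + 0.7920) = 0.374.

0.374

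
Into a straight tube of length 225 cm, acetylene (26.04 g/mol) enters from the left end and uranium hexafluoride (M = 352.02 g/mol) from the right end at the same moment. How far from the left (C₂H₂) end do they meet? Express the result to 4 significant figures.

176.9 cm

Distances travelled in equal time are proportional to diffusion rates, so d_C₂H₂/d_UF₆ = √(M_UF₆/M_C₂H₂) = √(352.02/26.04) = 3.677.
With d_C₂H₂ + d_UF₆ = 225 cm, d_UF₆ = 225/(1 + 3.677) = 48.11 cm.
d_C₂H₂ = 225 − 48.11 = 176.9 cm.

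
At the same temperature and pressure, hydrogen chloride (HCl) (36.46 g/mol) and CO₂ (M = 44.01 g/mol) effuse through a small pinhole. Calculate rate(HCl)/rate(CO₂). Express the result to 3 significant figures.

Using Graham's law: rate_HCl/rate_CO₂ = √(M_CO₂/M_HCl) = √(44.01/36.46) = √1.207 = 1.10.

1.10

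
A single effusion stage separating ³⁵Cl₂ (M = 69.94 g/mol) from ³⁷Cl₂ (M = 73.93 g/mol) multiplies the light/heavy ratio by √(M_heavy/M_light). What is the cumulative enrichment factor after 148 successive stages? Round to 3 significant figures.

60.7

Each stage multiplies the ratio by α = √(73.93/69.94), so after 148 stages the overall factor is α^148 = (73.93/69.94)^(148/2).
= 1.05705^74 = 60.7.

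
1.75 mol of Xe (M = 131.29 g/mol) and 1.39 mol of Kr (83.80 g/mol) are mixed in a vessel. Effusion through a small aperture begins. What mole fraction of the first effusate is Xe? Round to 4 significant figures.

Rate_i ∝ x_i/√M_i (Graham's law weighted by mole fraction), so the effusate composition follows n_i/√M_i.
x_Xe(eff) = (n_Xe/√M_Xe) / (n_Xe/√M_Xe + n_Kr/√M_Kr)
= (1.75/√131.29) / (1.75/√131.29 + 1.39/√83.80) = 0.1527/(0.1527 + 0.1518) = 0.5015.

0.5015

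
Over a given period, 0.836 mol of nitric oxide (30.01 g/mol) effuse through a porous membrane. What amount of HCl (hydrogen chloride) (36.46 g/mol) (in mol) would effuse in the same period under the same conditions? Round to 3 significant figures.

0.758 mol

From Graham's law, rate_HCl/rate_NO = √(M_NO/M_HCl) = √(30.01/36.46) = √0.8231 = 0.9072.
So the amount for HCl is 0.836 × 0.9072 = 0.758 mol.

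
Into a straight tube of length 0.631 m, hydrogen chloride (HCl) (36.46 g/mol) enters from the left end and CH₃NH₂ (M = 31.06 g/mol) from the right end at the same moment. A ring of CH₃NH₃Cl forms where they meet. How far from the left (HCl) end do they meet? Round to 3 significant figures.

0.303 m

Graham's law gives d_HCl/d_CH₃NH₂ = rate_HCl/rate_CH₃NH₂ = √(M_CH₃NH₂/M_HCl) = √(31.06/36.46) = 0.9230.
With d_HCl + d_CH₃NH₂ = 0.631 m, d_CH₃NH₂ = 0.631/(1 + 0.9230) = 0.3281 m.
d_HCl = 0.631 − 0.3281 = 0.303 m.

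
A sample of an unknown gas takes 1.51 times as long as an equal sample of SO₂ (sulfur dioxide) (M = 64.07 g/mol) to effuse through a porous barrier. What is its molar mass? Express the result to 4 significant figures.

From Graham's law, t_X/t_SO₂ = √(M_X/M_SO₂).
1.51 = √(M_X/64.07)
M_X = 64.07 × 1.51² = 64.07 × 2.280 = 146.1 g/mol

146.1 g/mol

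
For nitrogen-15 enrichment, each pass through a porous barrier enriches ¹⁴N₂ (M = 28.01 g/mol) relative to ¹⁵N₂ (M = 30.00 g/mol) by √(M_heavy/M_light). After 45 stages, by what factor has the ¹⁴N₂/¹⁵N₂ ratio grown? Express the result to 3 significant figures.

After 45 stages the ratio has grown by (√(30.00/28.01))^45 = (30.00/28.01)^(45/2).
= 1.07105^(45/2) = 4.68.

4.68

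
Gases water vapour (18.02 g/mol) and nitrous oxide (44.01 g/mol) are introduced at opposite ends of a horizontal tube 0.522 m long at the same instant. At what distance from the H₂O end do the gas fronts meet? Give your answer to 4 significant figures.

In equal time, each gas travels a distance ∝ its rate ∝ 1/√M, so d_H₂O/d_N₂O = √(M_N₂O/M_H₂O) = √(44.01/18.02) = 1.563.
With d_H₂O + d_N₂O = 0.522 m, d_N₂O = 0.522/(1 + 1.563) = 0.2037 m.
d_H₂O = 0.522 − 0.2037 = 0.3183 m.

0.3183 m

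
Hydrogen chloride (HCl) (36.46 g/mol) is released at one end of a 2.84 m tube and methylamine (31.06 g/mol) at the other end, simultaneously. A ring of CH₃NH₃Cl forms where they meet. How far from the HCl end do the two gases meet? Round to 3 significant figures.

1.36 m

Distances travelled in equal time are proportional to diffusion rates, so d_HCl/d_CH₃NH₂ = √(M_CH₃NH₂/M_HCl) = √(31.06/36.46) = 0.9230.
With d_HCl + d_CH₃NH₂ = 2.84 m, d_CH₃NH₂ = 2.84/(1 + 0.9230) = 1.477 m.
d_HCl = 2.84 − 1.477 = 1.36 m.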